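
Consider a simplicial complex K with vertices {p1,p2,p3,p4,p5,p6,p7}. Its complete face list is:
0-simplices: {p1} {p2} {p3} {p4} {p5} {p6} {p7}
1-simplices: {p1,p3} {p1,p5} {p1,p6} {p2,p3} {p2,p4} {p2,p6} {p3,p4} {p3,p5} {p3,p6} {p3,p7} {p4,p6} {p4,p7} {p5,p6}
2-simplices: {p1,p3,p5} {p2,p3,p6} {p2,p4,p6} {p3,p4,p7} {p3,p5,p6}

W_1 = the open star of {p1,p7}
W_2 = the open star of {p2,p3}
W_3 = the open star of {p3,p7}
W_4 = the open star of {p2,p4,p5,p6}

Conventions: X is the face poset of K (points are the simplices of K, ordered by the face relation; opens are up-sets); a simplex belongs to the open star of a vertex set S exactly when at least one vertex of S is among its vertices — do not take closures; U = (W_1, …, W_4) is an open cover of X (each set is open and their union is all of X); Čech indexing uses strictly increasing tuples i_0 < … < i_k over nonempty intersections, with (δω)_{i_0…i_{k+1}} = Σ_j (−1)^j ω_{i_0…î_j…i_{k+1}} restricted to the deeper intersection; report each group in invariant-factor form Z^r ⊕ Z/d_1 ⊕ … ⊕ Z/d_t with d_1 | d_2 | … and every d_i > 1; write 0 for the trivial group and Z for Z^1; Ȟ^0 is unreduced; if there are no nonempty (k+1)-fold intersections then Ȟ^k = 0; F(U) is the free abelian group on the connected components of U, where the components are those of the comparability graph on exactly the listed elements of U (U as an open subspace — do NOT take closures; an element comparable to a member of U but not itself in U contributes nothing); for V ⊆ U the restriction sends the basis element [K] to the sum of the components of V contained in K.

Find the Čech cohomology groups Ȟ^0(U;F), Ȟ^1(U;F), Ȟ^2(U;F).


nonempty intersections:
  W1={{p1},{p7},{p1,p3},{p1,p5},{p1,p6},{p3,p7},{p4,p7},{p1,p3,p5},{p3,p4,p7}} W2={{p2},{p3},{p1,p3},{p2,p3},{p2,p4},{p2,p6},{p3,p4},{p3,p5},{p3,p6},{p3,p7},{p1,p3,p5},{p2,p3,p6},{p2,p4,p6},{p3,p4,p7},{p3,p5,p6}} W3={{p3},{p7},{p1,p3},{p2,p3},{p3,p4},{p3,p5},{p3,p6},{p3,p7},{p4,p7},{p1,p3,p5},{p2,p3,p6},{p3,p4,p7},{p3,p5,p6}} W4={{p2},{p4},{p5},{p6},{p1,p5},{p1,p6},{p2,p3},{p2,p4},{p2,p6},{p3,p4},{p3,p5},{p3,p6},{p4,p6},{p4,p7},{p5,p6},{p1,p3,p5},{p2,p3,p6},{p2,p4,p6},{p3,p4,p7},{p3,p5,p6}}
  W12={{p1,p3},{p3,p7},{p1,p3,p5},{p3,p4,p7}} W13={{p7},{p1,p3},{p3,p7},{p4,p7},{p1,p3,p5},{p3,p4,p7}} W14={{p1,p5},{p1,p6},{p4,p7},{p1,p3,p5},{p3,p4,p7}} W23={{p3},{p1,p3},{p2,p3},{p3,p4},{p3,p5},{p3,p6},{p3,p7},{p1,p3,p5},{p2,p3,p6},{p3,p4,p7},{p3,p5,p6}} W24={{p2},{p2,p3},{p2,p4},{p2,p6},{p3,p4},{p3,p5},{p3,p6},{p1,p3,p5},{p2,p3,p6},{p2,p4,p6},{p3,p4,p7},{p3,p5,p6}} W34={{p2,p3},{p3,p4},{p3,p5},{p3,p6},{p4,p7},{p1,p3,p5},{p2,p3,p6},{p3,p4,p7},{p3,p5,p6}}
  W123={{p1,p3},{p3,p7},{p1,p3,p5},{p3,p4,p7}} W124={{p1,p3,p5},{p3,p4,p7}} W134={{p4,p7},{p1,p3,p5},{p3,p4,p7}} W234={{p2,p3},{p3,p4},{p3,p5},{p3,p6},{p1,p3,p5},{p2,p3,p6},{p3,p4,p7},{p3,p5,p6}}
  W1234={{p1,p3,p5},{p3,p4,p7}}
components per intersection:
  W1: {{p1},{p1,p3},{p1,p5},{p1,p6},{p1,p3,p5}} {{p7},{p3,p7},{p4,p7},{p3,p4,p7}}
  W2: {{p2},{p3},{p1,p3},{p2,p3},{p2,p4},{p2,p6},{p3,p4},{p3,p5},{p3,p6},{p3,p7},{p1,p3,p5},{p2,p3,p6},{p2,p4,p6},{p3,p4,p7},{p3,p5,p6}}
  W3: {{p3},{p7},{p1,p3},{p2,p3},{p3,p4},{p3,p5},{p3,p6},{p3,p7},{p4,p7},{p1,p3,p5},{p2,p3,p6},{p3,p4,p7},{p3,p5,p6}}
  W4: {{p2},{p4},{p5},{p6},{p1,p5},{p1,p6},{p2,p3},{p2,p4},{p2,p6},{p3,p4},{p3,p5},{p3,p6},{p4,p6},{p4,p7},{p5,p6},{p1,p3,p5},{p2,p3,p6},{p2,p4,p6},{p3,p4,p7},{p3,p5,p6}}
  W12: {{p1,p3},{p1,p3,p5}} {{p3,p7},{p3,p4,p7}}
  W13: {{p7},{p3,p7},{p4,p7},{p3,p4,p7}} {{p1,p3},{p1,p3,p5}}
  W14: {{p1,p5},{p1,p3,p5}} {{p1,p6}} {{p4,p7},{p3,p4,p7}}
  W23: {{p3},{p1,p3},{p2,p3},{p3,p4},{p3,p5},{p3,p6},{p3,p7},{p1,p3,p5},{p2,p3,p6},{p3,p4,p7},{p3,p5,p6}}
  W24: {{p2},{p2,p3},{p2,p4},{p2,p6},{p3,p5},{p3,p6},{p1,p3,p5},{p2,p3,p6},{p2,p4,p6},{p3,p5,p6}} {{p3,p4},{p3,p4,p7}}
  W34: {{p2,p3},{p3,p5},{p3,p6},{p1,p3,p5},{p2,p3,p6},{p3,p5,p6}} {{p3,p4},{p4,p7},{p3,p4,p7}}
  W123: {{p1,p3},{p1,p3,p5}} {{p3,p7},{p3,p4,p7}}
  W124: {{p1,p3,p5}} {{p3,p4,p7}}
  W134: {{p4,p7},{p3,p4,p7}} {{p1,p3,p5}}
  W234: {{p2,p3},{p3,p5},{p3,p6},{p1,p3,p5},{p2,p3,p6},{p3,p5,p6}} {{p3,p4},{p3,p4,p7}}
  W1234: {{p1,p3,p5}} {{p3,p4,p7}}
C dims 5,12,8,2; δ0: rk 4, SNF 1^4; δ1: rk 6, SNF 1^6; δ2: rk 2, SNF 1^2
Ȟ^0: (5−4)−0=1 ⇒ Z
Ȟ^1: (12−6)−4=2 ⇒ Z^2
Ȟ^2: (8−2)−6=0 ⇒ 0

Ȟ^0(U;F) ≅ Z; Ȟ^1(U;F) ≅ Z^2; Ȟ^2(U;F) ≅ 0


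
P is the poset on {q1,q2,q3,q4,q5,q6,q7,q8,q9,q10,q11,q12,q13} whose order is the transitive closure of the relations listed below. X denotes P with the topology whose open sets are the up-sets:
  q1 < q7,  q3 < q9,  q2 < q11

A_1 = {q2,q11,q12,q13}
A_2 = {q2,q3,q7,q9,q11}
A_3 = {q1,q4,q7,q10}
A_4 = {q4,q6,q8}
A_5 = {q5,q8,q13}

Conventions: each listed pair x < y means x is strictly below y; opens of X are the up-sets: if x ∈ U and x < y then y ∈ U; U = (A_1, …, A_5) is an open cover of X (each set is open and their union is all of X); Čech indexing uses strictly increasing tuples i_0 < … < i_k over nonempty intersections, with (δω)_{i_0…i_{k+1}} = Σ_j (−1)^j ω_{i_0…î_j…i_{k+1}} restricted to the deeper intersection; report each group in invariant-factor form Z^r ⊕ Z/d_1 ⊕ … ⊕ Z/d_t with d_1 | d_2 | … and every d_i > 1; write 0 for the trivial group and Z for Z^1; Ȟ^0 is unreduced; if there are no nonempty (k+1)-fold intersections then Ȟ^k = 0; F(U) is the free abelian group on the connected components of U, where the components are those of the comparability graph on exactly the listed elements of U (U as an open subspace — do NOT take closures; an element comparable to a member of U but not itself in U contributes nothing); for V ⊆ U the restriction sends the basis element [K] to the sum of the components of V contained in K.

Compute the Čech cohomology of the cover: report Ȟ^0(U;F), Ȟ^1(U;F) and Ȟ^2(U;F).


Ȟ^0 ≅ Z^10, Ȟ^1 ≅ 0 and Ȟ^2 ≅ 0

nerve of the cover:
  A12={q2,q11} A15={q13} A23={q7} A34={q4} A45={q8}
components per intersection:
  A1: {q2,q11} {q12} {q13}
  A2: {q2,q11} {q3,q9} {q7}
  A3: {q1,q7} {q4} {q10}
  A4: {q4} {q6} {q8}
  A5: {q5} {q8} {q13}
  A12: {q2,q11}
  A15: {q13}
  A23: {q7}
  A34: {q4}
  A45: {q8}
C dims 15,5; δ0: rk 5, SNF 1^5
Ȟ^0 = (15 − 5) − 0 = 10, so Ȟ^0 ≅ Z^10
Ȟ^1 = (5 − 0) − 5 = 0, so Ȟ^1 ≅ 0
Ȟ^2 = (0 − 0) − 0 = 0, so Ȟ^2 ≅ 0


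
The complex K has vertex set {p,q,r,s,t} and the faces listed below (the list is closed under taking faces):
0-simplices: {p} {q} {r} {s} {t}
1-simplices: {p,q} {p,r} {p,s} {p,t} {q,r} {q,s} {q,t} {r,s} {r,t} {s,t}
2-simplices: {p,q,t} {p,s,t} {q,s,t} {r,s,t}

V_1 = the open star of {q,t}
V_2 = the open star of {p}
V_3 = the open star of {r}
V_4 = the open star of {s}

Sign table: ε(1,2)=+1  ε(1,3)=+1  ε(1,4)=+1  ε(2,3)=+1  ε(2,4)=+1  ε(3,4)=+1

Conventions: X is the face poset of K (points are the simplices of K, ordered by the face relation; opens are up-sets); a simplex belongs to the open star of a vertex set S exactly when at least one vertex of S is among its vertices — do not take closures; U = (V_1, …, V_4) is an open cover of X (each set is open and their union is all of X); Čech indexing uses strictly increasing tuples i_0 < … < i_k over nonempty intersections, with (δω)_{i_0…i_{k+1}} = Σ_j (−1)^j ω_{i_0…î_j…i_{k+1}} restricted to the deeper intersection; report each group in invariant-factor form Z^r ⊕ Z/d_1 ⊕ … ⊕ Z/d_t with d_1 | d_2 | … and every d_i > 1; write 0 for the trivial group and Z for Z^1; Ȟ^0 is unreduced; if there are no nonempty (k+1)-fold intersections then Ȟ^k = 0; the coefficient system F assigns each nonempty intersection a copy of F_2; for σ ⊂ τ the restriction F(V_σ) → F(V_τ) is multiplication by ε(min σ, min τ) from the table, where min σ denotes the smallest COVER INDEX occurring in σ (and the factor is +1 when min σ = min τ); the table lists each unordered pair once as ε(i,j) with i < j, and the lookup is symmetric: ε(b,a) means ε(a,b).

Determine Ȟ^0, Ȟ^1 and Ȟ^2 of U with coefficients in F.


Ȟ^0 = Z/2, Ȟ^1 = Z/2 and Ȟ^2 = 0

nerve of the cover:
  V1={{q},{t},{p,q},{p,t},{q,r},{q,s},{q,t},{r,t},{s,t},{p,q,t},{p,s,t},{q,s,t},{r,s,t}} V2={{p},{p,q},{p,r},{p,s},{p,t},{p,q,t},{p,s,t}} V3={{r},{p,r},{q,r},{r,s},{r,t},{r,s,t}} V4={{s},{p,s},{q,s},{r,s},{s,t},{p,s,t},{q,s,t},{r,s,t}}
  V12={{p,q},{p,t},{p,q,t},{p,s,t}} V13={{q,r},{r,t},{r,s,t}} V14={{q,s},{s,t},{p,s,t},{q,s,t},{r,s,t}} V23={{p,r}} V24={{p,s},{p,s,t}} V34={{r,s},{r,s,t}}
  V124={{p,s,t}} V134={{r,s,t}}
C dims 4,6,2; δ0: rk_F2 3; δ1: rk_F2 2
Ȟ^0 = (4 − 3) − 0 = 1, so Ȟ^0 ≅ Z/2
Ȟ^1 = (6 − 2) − 3 = 1, so Ȟ^1 ≅ Z/2
Ȟ^2 = (2 − 0) − 2 = 0, so Ȟ^2 ≅ 0


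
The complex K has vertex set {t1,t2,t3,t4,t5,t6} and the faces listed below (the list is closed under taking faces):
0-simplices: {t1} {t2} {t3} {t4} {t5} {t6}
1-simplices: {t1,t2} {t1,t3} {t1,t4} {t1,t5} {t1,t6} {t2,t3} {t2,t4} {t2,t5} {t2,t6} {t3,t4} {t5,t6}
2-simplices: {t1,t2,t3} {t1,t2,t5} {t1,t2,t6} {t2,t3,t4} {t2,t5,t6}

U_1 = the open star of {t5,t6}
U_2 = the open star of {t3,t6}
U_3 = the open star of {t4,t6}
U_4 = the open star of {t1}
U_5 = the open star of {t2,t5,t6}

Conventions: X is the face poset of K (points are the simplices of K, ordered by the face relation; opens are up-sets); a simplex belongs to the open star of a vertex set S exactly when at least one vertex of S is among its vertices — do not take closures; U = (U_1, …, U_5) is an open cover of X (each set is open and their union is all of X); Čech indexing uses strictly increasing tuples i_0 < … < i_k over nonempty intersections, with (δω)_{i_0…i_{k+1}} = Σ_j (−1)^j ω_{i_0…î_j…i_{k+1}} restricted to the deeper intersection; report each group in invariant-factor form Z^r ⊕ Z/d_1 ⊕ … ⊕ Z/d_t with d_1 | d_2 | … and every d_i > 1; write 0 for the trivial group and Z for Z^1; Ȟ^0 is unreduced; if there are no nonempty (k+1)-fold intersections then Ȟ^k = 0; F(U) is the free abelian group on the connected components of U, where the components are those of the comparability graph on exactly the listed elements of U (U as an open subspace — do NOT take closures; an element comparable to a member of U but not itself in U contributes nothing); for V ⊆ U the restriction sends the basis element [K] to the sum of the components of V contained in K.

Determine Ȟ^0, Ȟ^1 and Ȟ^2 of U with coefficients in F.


Ȟ^0(U;F) ≅ Z,  Ȟ^1(U;F) ≅ Z,  Ȟ^2(U;F) ≅ 0

nerve simplices:
  U1={{t5},{t6},{t1,t5},{t1,t6},{t2,t5},{t2,t6},{t5,t6},{t1,t2,t5},{t1,t2,t6},{t2,t5,t6}} U2={{t3},{t6},{t1,t3},{t1,t6},{t2,t3},{t2,t6},{t3,t4},{t5,t6},{t1,t2,t3},{t1,t2,t6},{t2,t3,t4},{t2,t5,t6}} U3={{t4},{t6},{t1,t4},{t1,t6},{t2,t4},{t2,t6},{t3,t4},{t5,t6},{t1,t2,t6},{t2,t3,t4},{t2,t5,t6}} U4={{t1},{t1,t2},{t1,t3},{t1,t4},{t1,t5},{t1,t6},{t1,t2,t3},{t1,t2,t5},{t1,t2,t6}} U5={{t2},{t5},{t6},{t1,t2},{t1,t5},{t1,t6},{t2,t3},{t2,t4},{t2,t5},{t2,t6},{t5,t6},{t1,t2,t3},{t1,t2,t5},{t1,t2,t6},{t2,t3,t4},{t2,t5,t6}}
  U12={{t6},{t1,t6},{t2,t6},{t5,t6},{t1,t2,t6},{t2,t5,t6}} U13={{t6},{t1,t6},{t2,t6},{t5,t6},{t1,t2,t6},{t2,t5,t6}} U14={{t1,t5},{t1,t6},{t1,t2,t5},{t1,t2,t6}} U15={{t5},{t6},{t1,t5},{t1,t6},{t2,t5},{t2,t6},{t5,t6},{t1,t2,t5},{t1,t2,t6},{t2,t5,t6}} U23={{t6},{t1,t6},{t2,t6},{t3,t4},{t5,t6},{t1,t2,t6},{t2,t3,t4},{t2,t5,t6}} U24={{t1,t3},{t1,t6},{t1,t2,t3},{t1,t2,t6}} U25={{t6},{t1,t6},{t2,t3},{t2,t6},{t5,t6},{t1,t2,t3},{t1,t2,t6},{t2,t3,t4},{t2,t5,t6}} U34={{t1,t4},{t1,t6},{t1,t2,t6}} U35={{t6},{t1,t6},{t2,t4},{t2,t6},{t5,t6},{t1,t2,t6},{t2,t3,t4},{t2,t5,t6}} U45={{t1,t2},{t1,t5},{t1,t6},{t1,t2,t3},{t1,t2,t5},{t1,t2,t6}}
  U123={{t6},{t1,t6},{t2,t6},{t5,t6},{t1,t2,t6},{t2,t5,t6}} U124={{t1,t6},{t1,t2,t6}} U125={{t6},{t1,t6},{t2,t6},{t5,t6},{t1,t2,t6},{t2,t5,t6}} U134={{t1,t6},{t1,t2,t6}} U135={{t6},{t1,t6},{t2,t6},{t5,t6},{t1,t2,t6},{t2,t5,t6}} U145={{t1,t5},{t1,t6},{t1,t2,t5},{t1,t2,t6}} U234={{t1,t6},{t1,t2,t6}} U235={{t6},{t1,t6},{t2,t6},{t5,t6},{t1,t2,t6},{t2,t3,t4},{t2,t5,t6}} U245={{t1,t6},{t1,t2,t3},{t1,t2,t6}} U345={{t1,t6},{t1,t2,t6}}
  U1234={{t1,t6},{t1,t2,t6}} U1235={{t6},{t1,t6},{t2,t6},{t5,t6},{t1,t2,t6},{t2,t5,t6}} U1245={{t1,t6},{t1,t2,t6}} U1345={{t1,t6},{t1,t2,t6}} U2345={{t1,t6},{t1,t2,t6}}
  U12345={{t1,t6},{t1,t2,t6}}
components per intersection:
  U1: {{t5},{t6},{t1,t5},{t1,t6},{t2,t5},{t2,t6},{t5,t6},{t1,t2,t5},{t1,t2,t6},{t2,t5,t6}}
  U2: {{t3},{t1,t3},{t2,t3},{t3,t4},{t1,t2,t3},{t2,t3,t4}} {{t6},{t1,t6},{t2,t6},{t5,t6},{t1,t2,t6},{t2,t5,t6}}
  U3: {{t4},{t1,t4},{t2,t4},{t3,t4},{t2,t3,t4}} {{t6},{t1,t6},{t2,t6},{t5,t6},{t1,t2,t6},{t2,t5,t6}}
  U4: {{t1},{t1,t2},{t1,t3},{t1,t4},{t1,t5},{t1,t6},{t1,t2,t3},{t1,t2,t5},{t1,t2,t6}}
  U5: {{t2},{t5},{t6},{t1,t2},{t1,t5},{t1,t6},{t2,t3},{t2,t4},{t2,t5},{t2,t6},{t5,t6},{t1,t2,t3},{t1,t2,t5},{t1,t2,t6},{t2,t3,t4},{t2,t5,t6}}
  U12: {{t6},{t1,t6},{t2,t6},{t5,t6},{t1,t2,t6},{t2,t5,t6}}
  U13: {{t6},{t1,t6},{t2,t6},{t5,t6},{t1,t2,t6},{t2,t5,t6}}
  U14: {{t1,t5},{t1,t2,t5}} {{t1,t6},{t1,t2,t6}}
  U15: {{t5},{t6},{t1,t5},{t1,t6},{t2,t5},{t2,t6},{t5,t6},{t1,t2,t5},{t1,t2,t6},{t2,t5,t6}}
  U23: {{t6},{t1,t6},{t2,t6},{t5,t6},{t1,t2,t6},{t2,t5,t6}} {{t3,t4},{t2,t3,t4}}
  U24: {{t1,t3},{t1,t2,t3}} {{t1,t6},{t1,t2,t6}}
  U25: {{t6},{t1,t6},{t2,t6},{t5,t6},{t1,t2,t6},{t2,t5,t6}} {{t2,t3},{t1,t2,t3},{t2,t3,t4}}
  U34: {{t1,t4}} {{t1,t6},{t1,t2,t6}}
  U35: {{t6},{t1,t6},{t2,t6},{t5,t6},{t1,t2,t6},{t2,t5,t6}} {{t2,t4},{t2,t3,t4}}
  U45: {{t1,t2},{t1,t5},{t1,t6},{t1,t2,t3},{t1,t2,t5},{t1,t2,t6}}
  U123: {{t6},{t1,t6},{t2,t6},{t5,t6},{t1,t2,t6},{t2,t5,t6}}
  U124: {{t1,t6},{t1,t2,t6}}
  U125: {{t6},{t1,t6},{t2,t6},{t5,t6},{t1,t2,t6},{t2,t5,t6}}
  U134: {{t1,t6},{t1,t2,t6}}
  U135: {{t6},{t1,t6},{t2,t6},{t5,t6},{t1,t2,t6},{t2,t5,t6}}
  U145: {{t1,t5},{t1,t2,t5}} {{t1,t6},{t1,t2,t6}}
  U234: {{t1,t6},{t1,t2,t6}}
  U235: {{t6},{t1,t6},{t2,t6},{t5,t6},{t1,t2,t6},{t2,t5,t6}} {{t2,t3,t4}}
  U245: {{t1,t6},{t1,t2,t6}} {{t1,t2,t3}}
  U345: {{t1,t6},{t1,t2,t6}}
  U1234: {{t1,t6},{t1,t2,t6}}
  U1235: {{t6},{t1,t6},{t2,t6},{t5,t6},{t1,t2,t6},{t2,t5,t6}}
  U1245: {{t1,t6},{t1,t2,t6}}
  U1345: {{t1,t6},{t1,t2,t6}}
  U2345: {{t1,t6},{t1,t2,t6}}
  U12345: {{t1,t6},{t1,t2,t6}}
C dims 7,16,13,5; δ0: rk 6, SNF 1^6; δ1: rk 9, SNF 1^9; δ2: rk 4, SNF 1^4
degree 0: 7−6−0 = 1 → Ȟ^0 ≅ Z
degree 1: 16−9−6 = 1 → Ȟ^1 ≅ Z
degree 2: 13−4−9 = 0 → Ȟ^2 ≅ 0


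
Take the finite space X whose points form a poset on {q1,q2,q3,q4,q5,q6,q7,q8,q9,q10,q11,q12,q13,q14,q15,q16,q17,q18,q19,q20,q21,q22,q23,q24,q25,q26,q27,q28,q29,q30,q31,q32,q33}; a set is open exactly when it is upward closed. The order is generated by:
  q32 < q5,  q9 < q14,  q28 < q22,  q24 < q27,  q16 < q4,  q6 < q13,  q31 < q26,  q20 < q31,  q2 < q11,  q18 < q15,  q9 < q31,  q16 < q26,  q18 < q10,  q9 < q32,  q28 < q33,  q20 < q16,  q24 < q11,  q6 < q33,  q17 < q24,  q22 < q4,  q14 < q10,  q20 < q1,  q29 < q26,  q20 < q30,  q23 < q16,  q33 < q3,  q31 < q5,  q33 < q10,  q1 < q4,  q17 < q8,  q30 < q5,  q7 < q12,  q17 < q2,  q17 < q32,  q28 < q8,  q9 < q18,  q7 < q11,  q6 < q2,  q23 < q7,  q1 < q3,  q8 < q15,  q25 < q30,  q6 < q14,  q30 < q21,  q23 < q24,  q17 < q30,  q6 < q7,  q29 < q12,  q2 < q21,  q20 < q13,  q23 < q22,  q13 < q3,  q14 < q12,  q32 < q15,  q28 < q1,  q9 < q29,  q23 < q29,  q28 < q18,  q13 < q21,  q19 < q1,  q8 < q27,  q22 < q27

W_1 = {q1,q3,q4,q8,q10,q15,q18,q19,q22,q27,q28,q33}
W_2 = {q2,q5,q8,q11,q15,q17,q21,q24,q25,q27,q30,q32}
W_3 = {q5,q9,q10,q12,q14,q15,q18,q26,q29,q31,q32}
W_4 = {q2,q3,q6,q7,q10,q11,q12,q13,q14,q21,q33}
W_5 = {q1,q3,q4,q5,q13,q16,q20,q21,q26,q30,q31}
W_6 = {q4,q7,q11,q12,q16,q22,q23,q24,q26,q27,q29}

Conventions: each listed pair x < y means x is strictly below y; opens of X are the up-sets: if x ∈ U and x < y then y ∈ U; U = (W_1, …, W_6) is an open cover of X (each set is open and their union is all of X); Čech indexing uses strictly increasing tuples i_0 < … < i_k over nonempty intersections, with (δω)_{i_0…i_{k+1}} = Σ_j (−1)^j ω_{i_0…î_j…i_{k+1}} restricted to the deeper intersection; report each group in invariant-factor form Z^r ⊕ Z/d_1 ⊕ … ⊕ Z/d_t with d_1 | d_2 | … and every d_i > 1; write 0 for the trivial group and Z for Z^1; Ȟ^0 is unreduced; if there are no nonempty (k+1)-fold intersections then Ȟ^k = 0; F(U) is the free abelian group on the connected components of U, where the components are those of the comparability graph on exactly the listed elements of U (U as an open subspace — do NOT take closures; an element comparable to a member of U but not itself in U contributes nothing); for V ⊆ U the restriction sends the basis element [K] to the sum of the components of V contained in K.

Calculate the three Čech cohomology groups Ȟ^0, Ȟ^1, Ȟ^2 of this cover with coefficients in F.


Ȟ^0 = Z, Ȟ^1 = 0, Ȟ^2 = Z/2

cover nerve:
  W12={q8,q15,q27} W13={q10,q15,q18} W14={q3,q10,q33} W15={q1,q3,q4} W16={q4,q22,q27} W23={q5,q15,q32} W24={q2,q11,q21} W25={q5,q21,q30} W26={q11,q24,q27} W34={q10,q12,q14} W35={q5,q26,q31} W36={q12,q26,q29} W45={q3,q13,q21} W46={q7,q11,q12} W56={q4,q16,q26}
  W123={q15} W126={q27} W134={q10} W145={q3} W156={q4} W235={q5} W245={q21} W246={q11} W346={q12} W356={q26}
components per intersection:
  W1: {q1,q3,q4,q8,q10,q15,q18,q19,q22,q27,q28,q33}
  W2: {q2,q5,q8,q11,q15,q17,q21,q24,q25,q27,q30,q32}
  W3: {q5,q9,q10,q12,q14,q15,q18,q26,q29,q31,q32}
  W4: {q2,q3,q6,q7,q10,q11,q12,q13,q14,q21,q33}
  W5: {q1,q3,q4,q5,q13,q16,q20,q21,q26,q30,q31}
  W6: {q4,q7,q11,q12,q16,q22,q23,q24,q26,q27,q29}
  W12: {q8,q15,q27}
  W13: {q10,q15,q18}
  W14: {q3,q10,q33}
  W15: {q1,q3,q4}
  W16: {q4,q22,q27}
  W23: {q5,q15,q32}
  W24: {q2,q11,q21}
  W25: {q5,q21,q30}
  W26: {q11,q24,q27}
  W34: {q10,q12,q14}
  W35: {q5,q26,q31}
  W36: {q12,q26,q29}
  W45: {q3,q13,q21}
  W46: {q7,q11,q12}
  W56: {q4,q16,q26}
  W123: {q15}
  W126: {q27}
  W134: {q10}
  W145: {q3}
  W156: {q4}
  W235: {q5}
  W245: {q21}
  W246: {q11}
  W346: {q12}
  W356: {q26}
C dims 6,15,10; δ0: rk 5, SNF 1^5; δ1: rk 10, SNF 1^9·2
Ȟ^0: (6−5)−0=1 ⇒ Z
Ȟ^1: (15−10)−5=0 ⇒ 0
Ȟ^2: (10−0)−10=0 plus torsion [2] ⇒ Z/2


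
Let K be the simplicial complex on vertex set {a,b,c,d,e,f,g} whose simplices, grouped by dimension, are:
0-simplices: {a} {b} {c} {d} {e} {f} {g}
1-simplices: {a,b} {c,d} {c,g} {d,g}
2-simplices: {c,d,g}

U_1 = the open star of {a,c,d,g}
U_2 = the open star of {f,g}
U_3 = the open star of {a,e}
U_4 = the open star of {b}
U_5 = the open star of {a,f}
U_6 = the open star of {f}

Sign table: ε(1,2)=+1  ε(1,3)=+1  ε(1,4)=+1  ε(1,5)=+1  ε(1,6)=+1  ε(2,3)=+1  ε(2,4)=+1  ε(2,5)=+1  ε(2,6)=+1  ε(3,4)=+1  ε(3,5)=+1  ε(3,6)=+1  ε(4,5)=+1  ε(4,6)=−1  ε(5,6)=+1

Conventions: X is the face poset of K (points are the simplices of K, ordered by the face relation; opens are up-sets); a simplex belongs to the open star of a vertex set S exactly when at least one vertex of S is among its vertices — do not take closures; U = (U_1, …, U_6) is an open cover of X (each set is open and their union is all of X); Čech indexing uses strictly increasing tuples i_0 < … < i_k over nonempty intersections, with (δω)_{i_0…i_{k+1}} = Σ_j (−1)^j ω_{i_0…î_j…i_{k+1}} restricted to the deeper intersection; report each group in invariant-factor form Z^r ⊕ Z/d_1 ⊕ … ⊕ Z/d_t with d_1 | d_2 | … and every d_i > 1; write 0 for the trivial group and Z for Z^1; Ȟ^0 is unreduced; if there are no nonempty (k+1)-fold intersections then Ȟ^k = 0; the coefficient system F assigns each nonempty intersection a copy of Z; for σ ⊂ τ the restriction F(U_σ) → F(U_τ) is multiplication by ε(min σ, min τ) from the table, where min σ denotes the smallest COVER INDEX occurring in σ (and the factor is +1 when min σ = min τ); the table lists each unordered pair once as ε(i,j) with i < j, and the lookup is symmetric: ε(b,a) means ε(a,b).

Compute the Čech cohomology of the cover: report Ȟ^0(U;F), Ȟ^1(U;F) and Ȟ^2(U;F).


nonempty overlaps:
  U1={{a},{c},{d},{g},{a,b},{c,d},{c,g},{d,g},{c,d,g}} U2={{f},{g},{c,g},{d,g},{c,d,g}} U3={{a},{e},{a,b}} U4={{b},{a,b}} U5={{a},{f},{a,b}} U6={{f}}
  U12={{g},{c,g},{d,g},{c,d,g}} U13={{a},{a,b}} U14={{a,b}} U15={{a},{a,b}} U25={{f}} U26={{f}} U34={{a,b}} U35={{a},{a,b}} U45={{a,b}} U56={{f}}
  U134={{a,b}} U135={{a},{a,b}} U145={{a,b}} U256={{f}} U345={{a,b}}
  U1345={{a,b}}
C dims 6,10,5,1; δ0: rk 5, SNF 1^5; δ1: rk 4, SNF 1^4; δ2: rk 1, SNF 1^1
degree 0: 6−5−0 = 1 → Ȟ^0 ≅ Z
degree 1: 10−4−5 = 1 → Ȟ^1 ≅ Z
degree 2: 5−1−4 = 0 → Ȟ^2 ≅ 0

Ȟ^0 = Z, Ȟ^1 = Z, Ȟ^2 = 0


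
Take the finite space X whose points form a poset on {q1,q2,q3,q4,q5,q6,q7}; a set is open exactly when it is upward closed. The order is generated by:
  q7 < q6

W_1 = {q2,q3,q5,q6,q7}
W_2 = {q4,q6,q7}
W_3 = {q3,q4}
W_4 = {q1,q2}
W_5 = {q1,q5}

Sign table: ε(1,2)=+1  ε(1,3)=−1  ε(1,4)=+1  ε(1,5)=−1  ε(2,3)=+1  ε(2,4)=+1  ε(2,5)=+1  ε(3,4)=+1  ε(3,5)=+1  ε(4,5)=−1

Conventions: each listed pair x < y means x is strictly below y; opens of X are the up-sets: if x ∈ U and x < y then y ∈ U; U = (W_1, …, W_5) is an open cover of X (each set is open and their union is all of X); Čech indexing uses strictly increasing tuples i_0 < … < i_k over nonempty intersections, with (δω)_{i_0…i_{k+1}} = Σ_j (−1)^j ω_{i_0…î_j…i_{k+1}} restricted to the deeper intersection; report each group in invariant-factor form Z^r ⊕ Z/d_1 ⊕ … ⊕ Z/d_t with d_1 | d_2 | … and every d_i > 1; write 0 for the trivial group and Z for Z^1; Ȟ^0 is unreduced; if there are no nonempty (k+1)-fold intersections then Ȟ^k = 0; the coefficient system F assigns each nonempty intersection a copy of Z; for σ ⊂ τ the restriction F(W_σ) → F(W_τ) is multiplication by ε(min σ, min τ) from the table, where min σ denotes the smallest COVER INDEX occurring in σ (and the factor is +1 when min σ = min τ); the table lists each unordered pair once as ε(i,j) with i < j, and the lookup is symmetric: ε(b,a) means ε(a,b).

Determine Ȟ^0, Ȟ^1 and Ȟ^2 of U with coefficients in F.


nerve simplices:
  W12={q6,q7} W13={q3} W14={q2} W15={q5} W23={q4} W45={q1}
C dims 5,6; δ0: rk 5, SNF 1^4·2
degree 0: 5−5−0 = 0 → Ȟ^0 ≅ 0
degree 1: 6−0−5 = 1 plus torsion [2] → Ȟ^1 ≅ Z ⊕ Z/2
degree 2: 0−0−0 = 0 → Ȟ^2 ≅ 0

Ȟ^0 = 0, Ȟ^1 = Z ⊕ Z/2 and Ȟ^2 = 0


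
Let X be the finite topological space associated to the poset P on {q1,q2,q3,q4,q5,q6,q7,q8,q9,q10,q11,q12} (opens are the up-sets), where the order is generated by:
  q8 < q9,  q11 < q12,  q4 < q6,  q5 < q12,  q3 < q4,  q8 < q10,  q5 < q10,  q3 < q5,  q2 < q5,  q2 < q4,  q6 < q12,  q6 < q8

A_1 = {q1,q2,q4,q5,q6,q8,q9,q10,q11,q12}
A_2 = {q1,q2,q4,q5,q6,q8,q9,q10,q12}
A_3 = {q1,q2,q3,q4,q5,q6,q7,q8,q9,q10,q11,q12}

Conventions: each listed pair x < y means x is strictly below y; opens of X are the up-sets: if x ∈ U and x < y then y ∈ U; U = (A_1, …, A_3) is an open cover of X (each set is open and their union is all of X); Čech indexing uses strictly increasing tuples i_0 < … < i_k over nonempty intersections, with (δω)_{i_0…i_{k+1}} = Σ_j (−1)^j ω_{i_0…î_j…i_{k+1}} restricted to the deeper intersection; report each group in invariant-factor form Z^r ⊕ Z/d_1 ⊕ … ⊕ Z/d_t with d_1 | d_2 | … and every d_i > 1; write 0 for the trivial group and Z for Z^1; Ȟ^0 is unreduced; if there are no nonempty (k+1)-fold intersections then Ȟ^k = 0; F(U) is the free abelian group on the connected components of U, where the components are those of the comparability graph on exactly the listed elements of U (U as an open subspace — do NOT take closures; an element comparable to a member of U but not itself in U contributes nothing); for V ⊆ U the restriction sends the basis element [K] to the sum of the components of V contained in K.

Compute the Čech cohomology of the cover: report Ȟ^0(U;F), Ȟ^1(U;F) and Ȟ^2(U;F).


cover nerve:
  A12={q1,q2,q4,q5,q6,q8,q9,q10,q12} A13={q1,q2,q4,q5,q6,q8,q9,q10,q11,q12} A23={q1,q2,q4,q5,q6,q8,q9,q10,q12}
  A123={q1,q2,q4,q5,q6,q8,q9,q10,q12}
components per intersection:
  A1: {q1} {q2,q4,q5,q6,q8,q9,q10,q11,q12}
  A2: {q1} {q2,q4,q5,q6,q8,q9,q10,q12}
  A3: {q1} {q2,q3,q4,q5,q6,q8,q9,q10,q11,q12} {q7}
  A12: {q1} {q2,q4,q5,q6,q8,q9,q10,q12}
  A13: {q1} {q2,q4,q5,q6,q8,q9,q10,q11,q12}
  A23: {q1} {q2,q4,q5,q6,q8,q9,q10,q12}
  A123: {q1} {q2,q4,q5,q6,q8,q9,q10,q12}
C dims 7,6,2; δ0: rk 4, SNF 1^4; δ1: rk 2, SNF 1^2
Ȟ^0: (7−4)−0=3 ⇒ Z^3
Ȟ^1: (6−2)−4=0 ⇒ 0
Ȟ^2: (2−0)−2=0 ⇒ 0

Ȟ^0(U;F) ≅ Z^3, Ȟ^1(U;F) ≅ 0 and Ȟ^2(U;F) ≅ 0


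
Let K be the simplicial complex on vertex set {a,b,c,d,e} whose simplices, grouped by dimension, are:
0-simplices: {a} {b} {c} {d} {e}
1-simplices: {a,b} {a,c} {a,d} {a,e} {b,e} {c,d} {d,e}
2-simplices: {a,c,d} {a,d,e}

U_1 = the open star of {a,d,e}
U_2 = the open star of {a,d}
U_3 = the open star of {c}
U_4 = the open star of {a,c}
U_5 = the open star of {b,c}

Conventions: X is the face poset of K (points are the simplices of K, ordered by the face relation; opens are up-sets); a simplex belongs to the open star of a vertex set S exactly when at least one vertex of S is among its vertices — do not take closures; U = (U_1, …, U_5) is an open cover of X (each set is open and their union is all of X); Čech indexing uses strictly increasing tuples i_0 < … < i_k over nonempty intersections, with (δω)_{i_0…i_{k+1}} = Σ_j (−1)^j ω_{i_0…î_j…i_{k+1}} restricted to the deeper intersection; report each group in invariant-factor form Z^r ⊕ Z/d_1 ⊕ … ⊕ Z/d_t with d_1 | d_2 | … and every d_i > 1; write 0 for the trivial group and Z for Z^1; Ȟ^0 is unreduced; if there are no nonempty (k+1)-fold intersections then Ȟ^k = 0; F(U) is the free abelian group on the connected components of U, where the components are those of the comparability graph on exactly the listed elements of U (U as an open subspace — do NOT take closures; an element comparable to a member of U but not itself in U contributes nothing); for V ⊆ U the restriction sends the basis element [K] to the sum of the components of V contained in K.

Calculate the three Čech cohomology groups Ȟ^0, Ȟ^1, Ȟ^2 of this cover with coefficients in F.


nerve of the cover:
  U1={{a},{d},{e},{a,b},{a,c},{a,d},{a,e},{b,e},{c,d},{d,e},{a,c,d},{a,d,e}} U2={{a},{d},{a,b},{a,c},{a,d},{a,e},{c,d},{d,e},{a,c,d},{a,d,e}} U3={{c},{a,c},{c,d},{a,c,d}} U4={{a},{c},{a,b},{a,c},{a,d},{a,e},{c,d},{a,c,d},{a,d,e}} U5={{b},{c},{a,b},{a,c},{b,e},{c,d},{a,c,d}}
  U12={{a},{d},{a,b},{a,c},{a,d},{a,e},{c,d},{d,e},{a,c,d},{a,d,e}} U13={{a,c},{c,d},{a,c,d}} U14={{a},{a,b},{a,c},{a,d},{a,e},{c,d},{a,c,d},{a,d,e}} U15={{a,b},{a,c},{b,e},{c,d},{a,c,d}} U23={{a,c},{c,d},{a,c,d}} U24={{a},{a,b},{a,c},{a,d},{a,e},{c,d},{a,c,d},{a,d,e}} U25={{a,b},{a,c},{c,d},{a,c,d}} U34={{c},{a,c},{c,d},{a,c,d}} U35={{c},{a,c},{c,d},{a,c,d}} U45={{c},{a,b},{a,c},{c,d},{a,c,d}}
  U123={{a,c},{c,d},{a,c,d}} U124={{a},{a,b},{a,c},{a,d},{a,e},{c,d},{a,c,d},{a,d,e}} U125={{a,b},{a,c},{c,d},{a,c,d}} U134={{a,c},{c,d},{a,c,d}} U135={{a,c},{c,d},{a,c,d}} U145={{a,b},{a,c},{c,d},{a,c,d}} U234={{a,c},{c,d},{a,c,d}} U235={{a,c},{c,d},{a,c,d}} U245={{a,b},{a,c},{c,d},{a,c,d}} U345={{c},{a,c},{c,d},{a,c,d}}
  U1234={{a,c},{c,d},{a,c,d}} U1235={{a,c},{c,d},{a,c,d}} U1245={{a,b},{a,c},{c,d},{a,c,d}} U1345={{a,c},{c,d},{a,c,d}} U2345={{a,c},{c,d},{a,c,d}}
  U12345={{a,c},{c,d},{a,c,d}}
components per intersection:
  U1: {{a},{d},{e},{a,b},{a,c},{a,d},{a,e},{b,e},{c,d},{d,e},{a,c,d},{a,d,e}}
  U2: {{a},{d},{a,b},{a,c},{a,d},{a,e},{c,d},{d,e},{a,c,d},{a,d,e}}
  U3: {{c},{a,c},{c,d},{a,c,d}}
  U4: {{a},{c},{a,b},{a,c},{a,d},{a,e},{c,d},{a,c,d},{a,d,e}}
  U5: {{b},{a,b},{b,e}} {{c},{a,c},{c,d},{a,c,d}}
  U12: {{a},{d},{a,b},{a,c},{a,d},{a,e},{c,d},{d,e},{a,c,d},{a,d,e}}
  U13: {{a,c},{c,d},{a,c,d}}
  U14: {{a},{a,b},{a,c},{a,d},{a,e},{c,d},{a,c,d},{a,d,e}}
  U15: {{a,b}} {{a,c},{c,d},{a,c,d}} {{b,e}}
  U23: {{a,c},{c,d},{a,c,d}}
  U24: {{a},{a,b},{a,c},{a,d},{a,e},{c,d},{a,c,d},{a,d,e}}
  U25: {{a,b}} {{a,c},{c,d},{a,c,d}}
  U34: {{c},{a,c},{c,d},{a,c,d}}
  U35: {{c},{a,c},{c,d},{a,c,d}}
  U45: {{c},{a,c},{c,d},{a,c,d}} {{a,b}}
  U123: {{a,c},{c,d},{a,c,d}}
  U124: {{a},{a,b},{a,c},{a,d},{a,e},{c,d},{a,c,d},{a,d,e}}
  U125: {{a,b}} {{a,c},{c,d},{a,c,d}}
  U134: {{a,c},{c,d},{a,c,d}}
  U135: {{a,c},{c,d},{a,c,d}}
  U145: {{a,b}} {{a,c},{c,d},{a,c,d}}
  U234: {{a,c},{c,d},{a,c,d}}
  U235: {{a,c},{c,d},{a,c,d}}
  U245: {{a,b}} {{a,c},{c,d},{a,c,d}}
  U345: {{c},{a,c},{c,d},{a,c,d}}
  U1234: {{a,c},{c,d},{a,c,d}}
  U1235: {{a,c},{c,d},{a,c,d}}
  U1245: {{a,b}} {{a,c},{c,d},{a,c,d}}
  U1345: {{a,c},{c,d},{a,c,d}}
  U2345: {{a,c},{c,d},{a,c,d}}
  U12345: {{a,c},{c,d},{a,c,d}}
C dims 6,14,13,6; δ0: rk 5, SNF 1^5; δ1: rk 8, SNF 1^8; δ2: rk 5, SNF 1^5
Ȟ^0 = (6 − 5) − 0 = 1, so Ȟ^0 ≅ Z
Ȟ^1 = (14 − 8) − 5 = 1, so Ȟ^1 ≅ Z
Ȟ^2 = (13 − 5) − 8 = 0, so Ȟ^2 ≅ 0

Ȟ^0 = Z; Ȟ^1 = Z; Ȟ^2 = 0


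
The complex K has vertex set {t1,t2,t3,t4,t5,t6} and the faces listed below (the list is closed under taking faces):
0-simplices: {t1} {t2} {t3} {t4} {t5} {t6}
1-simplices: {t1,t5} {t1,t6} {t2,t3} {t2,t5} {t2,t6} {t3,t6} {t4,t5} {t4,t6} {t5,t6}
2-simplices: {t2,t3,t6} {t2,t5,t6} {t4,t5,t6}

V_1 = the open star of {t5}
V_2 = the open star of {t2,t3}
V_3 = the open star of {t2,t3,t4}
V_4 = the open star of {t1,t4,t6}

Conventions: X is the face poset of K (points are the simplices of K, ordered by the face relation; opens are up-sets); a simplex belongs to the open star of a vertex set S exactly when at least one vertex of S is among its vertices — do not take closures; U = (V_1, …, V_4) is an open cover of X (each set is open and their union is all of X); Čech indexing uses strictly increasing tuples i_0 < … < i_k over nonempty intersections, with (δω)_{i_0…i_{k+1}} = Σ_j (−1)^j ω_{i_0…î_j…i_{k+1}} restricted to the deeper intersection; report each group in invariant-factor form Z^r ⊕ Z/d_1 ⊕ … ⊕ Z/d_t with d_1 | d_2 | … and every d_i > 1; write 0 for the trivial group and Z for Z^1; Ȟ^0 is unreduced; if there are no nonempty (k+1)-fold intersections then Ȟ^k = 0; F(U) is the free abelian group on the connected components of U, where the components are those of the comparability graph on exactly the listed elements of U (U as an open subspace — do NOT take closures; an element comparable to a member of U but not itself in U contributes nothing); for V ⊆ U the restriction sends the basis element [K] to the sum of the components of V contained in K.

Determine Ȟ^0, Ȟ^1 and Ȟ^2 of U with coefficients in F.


nerve of the cover:
  V1={{t5},{t1,t5},{t2,t5},{t4,t5},{t5,t6},{t2,t5,t6},{t4,t5,t6}} V2={{t2},{t3},{t2,t3},{t2,t5},{t2,t6},{t3,t6},{t2,t3,t6},{t2,t5,t6}} V3={{t2},{t3},{t4},{t2,t3},{t2,t5},{t2,t6},{t3,t6},{t4,t5},{t4,t6},{t2,t3,t6},{t2,t5,t6},{t4,t5,t6}} V4={{t1},{t4},{t6},{t1,t5},{t1,t6},{t2,t6},{t3,t6},{t4,t5},{t4,t6},{t5,t6},{t2,t3,t6},{t2,t5,t6},{t4,t5,t6}}
  V12={{t2,t5},{t2,t5,t6}} V13={{t2,t5},{t4,t5},{t2,t5,t6},{t4,t5,t6}} V14={{t1,t5},{t4,t5},{t5,t6},{t2,t5,t6},{t4,t5,t6}} V23={{t2},{t3},{t2,t3},{t2,t5},{t2,t6},{t3,t6},{t2,t3,t6},{t2,t5,t6}} V24={{t2,t6},{t3,t6},{t2,t3,t6},{t2,t5,t6}} V34={{t4},{t2,t6},{t3,t6},{t4,t5},{t4,t6},{t2,t3,t6},{t2,t5,t6},{t4,t5,t6}}
  V123={{t2,t5},{t2,t5,t6}} V124={{t2,t5,t6}} V134={{t4,t5},{t2,t5,t6},{t4,t5,t6}} V234={{t2,t6},{t3,t6},{t2,t3,t6},{t2,t5,t6}}
  V1234={{t2,t5,t6}}
components per intersection:
  V1: {{t5},{t1,t5},{t2,t5},{t4,t5},{t5,t6},{t2,t5,t6},{t4,t5,t6}}
  V2: {{t2},{t3},{t2,t3},{t2,t5},{t2,t6},{t3,t6},{t2,t3,t6},{t2,t5,t6}}
  V3: {{t2},{t3},{t2,t3},{t2,t5},{t2,t6},{t3,t6},{t2,t3,t6},{t2,t5,t6}} {{t4},{t4,t5},{t4,t6},{t4,t5,t6}}
  V4: {{t1},{t4},{t6},{t1,t5},{t1,t6},{t2,t6},{t3,t6},{t4,t5},{t4,t6},{t5,t6},{t2,t3,t6},{t2,t5,t6},{t4,t5,t6}}
  V12: {{t2,t5},{t2,t5,t6}}
  V13: {{t2,t5},{t2,t5,t6}} {{t4,t5},{t4,t5,t6}}
  V14: {{t1,t5}} {{t4,t5},{t5,t6},{t2,t5,t6},{t4,t5,t6}}
  V23: {{t2},{t3},{t2,t3},{t2,t5},{t2,t6},{t3,t6},{t2,t3,t6},{t2,t5,t6}}
  V24: {{t2,t6},{t3,t6},{t2,t3,t6},{t2,t5,t6}}
  V34: {{t4},{t4,t5},{t4,t6},{t4,t5,t6}} {{t2,t6},{t3,t6},{t2,t3,t6},{t2,t5,t6}}
  V123: {{t2,t5},{t2,t5,t6}}
  V124: {{t2,t5,t6}}
  V134: {{t4,t5},{t4,t5,t6}} {{t2,t5,t6}}
  V234: {{t2,t6},{t3,t6},{t2,t3,t6},{t2,t5,t6}}
  V1234: {{t2,t5,t6}}
C dims 5,9,5,1; δ0: rk 4, SNF 1^4; δ1: rk 4, SNF 1^4; δ2: rk 1, SNF 1^1
Ȟ^0 = (5 − 4) − 0 = 1, so Ȟ^0 ≅ Z
Ȟ^1 = (9 − 4) − 4 = 1, so Ȟ^1 ≅ Z
Ȟ^2 = (5 − 1) − 4 = 0, so Ȟ^2 ≅ 0

Ȟ^0 = Z, Ȟ^1 = Z and Ȟ^2 = 0


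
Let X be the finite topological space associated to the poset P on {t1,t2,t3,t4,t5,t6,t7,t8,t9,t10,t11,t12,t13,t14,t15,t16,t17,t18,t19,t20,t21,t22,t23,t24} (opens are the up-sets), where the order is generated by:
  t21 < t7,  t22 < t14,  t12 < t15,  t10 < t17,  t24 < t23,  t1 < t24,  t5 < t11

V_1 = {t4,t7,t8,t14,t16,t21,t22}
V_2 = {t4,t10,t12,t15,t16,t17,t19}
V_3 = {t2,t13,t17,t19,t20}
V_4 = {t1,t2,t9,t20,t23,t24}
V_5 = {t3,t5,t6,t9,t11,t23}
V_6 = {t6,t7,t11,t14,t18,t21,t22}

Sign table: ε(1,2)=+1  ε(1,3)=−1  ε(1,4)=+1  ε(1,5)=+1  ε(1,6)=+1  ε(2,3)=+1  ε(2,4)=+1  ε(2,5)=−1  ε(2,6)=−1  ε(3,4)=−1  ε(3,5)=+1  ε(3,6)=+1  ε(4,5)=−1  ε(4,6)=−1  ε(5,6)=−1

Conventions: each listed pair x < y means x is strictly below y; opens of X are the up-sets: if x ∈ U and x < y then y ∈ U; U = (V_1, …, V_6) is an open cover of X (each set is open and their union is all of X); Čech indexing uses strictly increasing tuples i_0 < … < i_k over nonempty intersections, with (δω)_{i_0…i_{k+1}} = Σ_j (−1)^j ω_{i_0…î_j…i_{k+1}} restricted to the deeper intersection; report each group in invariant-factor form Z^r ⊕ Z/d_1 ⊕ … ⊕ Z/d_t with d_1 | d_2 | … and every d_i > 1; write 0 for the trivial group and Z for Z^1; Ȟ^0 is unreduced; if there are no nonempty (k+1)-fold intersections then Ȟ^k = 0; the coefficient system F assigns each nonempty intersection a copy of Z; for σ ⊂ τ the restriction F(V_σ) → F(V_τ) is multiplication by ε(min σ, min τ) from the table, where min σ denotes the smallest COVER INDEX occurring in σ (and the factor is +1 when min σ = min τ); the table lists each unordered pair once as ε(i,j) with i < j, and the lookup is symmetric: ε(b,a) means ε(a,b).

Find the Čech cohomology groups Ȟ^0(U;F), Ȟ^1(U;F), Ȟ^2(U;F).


nerve of the cover:
  V12={t4,t16} V16={t7,t14,t21,t22} V23={t17,t19} V34={t2,t20} V45={t9,t23} V56={t6,t11}
C dims 6,6; δ0: rk 6, SNF 1^5·2
Ȟ^0 = (6 − 6) − 0 = 0, so Ȟ^0 ≅ 0
Ȟ^1 = (6 − 0) − 6 = 0 plus torsion [2], so Ȟ^1 ≅ Z/2
Ȟ^2 = (0 − 0) − 0 = 0, so Ȟ^2 ≅ 0

Ȟ^0(U;F) ≅ 0, Ȟ^1(U;F) ≅ Z/2, Ȟ^2(U;F) ≅ 0


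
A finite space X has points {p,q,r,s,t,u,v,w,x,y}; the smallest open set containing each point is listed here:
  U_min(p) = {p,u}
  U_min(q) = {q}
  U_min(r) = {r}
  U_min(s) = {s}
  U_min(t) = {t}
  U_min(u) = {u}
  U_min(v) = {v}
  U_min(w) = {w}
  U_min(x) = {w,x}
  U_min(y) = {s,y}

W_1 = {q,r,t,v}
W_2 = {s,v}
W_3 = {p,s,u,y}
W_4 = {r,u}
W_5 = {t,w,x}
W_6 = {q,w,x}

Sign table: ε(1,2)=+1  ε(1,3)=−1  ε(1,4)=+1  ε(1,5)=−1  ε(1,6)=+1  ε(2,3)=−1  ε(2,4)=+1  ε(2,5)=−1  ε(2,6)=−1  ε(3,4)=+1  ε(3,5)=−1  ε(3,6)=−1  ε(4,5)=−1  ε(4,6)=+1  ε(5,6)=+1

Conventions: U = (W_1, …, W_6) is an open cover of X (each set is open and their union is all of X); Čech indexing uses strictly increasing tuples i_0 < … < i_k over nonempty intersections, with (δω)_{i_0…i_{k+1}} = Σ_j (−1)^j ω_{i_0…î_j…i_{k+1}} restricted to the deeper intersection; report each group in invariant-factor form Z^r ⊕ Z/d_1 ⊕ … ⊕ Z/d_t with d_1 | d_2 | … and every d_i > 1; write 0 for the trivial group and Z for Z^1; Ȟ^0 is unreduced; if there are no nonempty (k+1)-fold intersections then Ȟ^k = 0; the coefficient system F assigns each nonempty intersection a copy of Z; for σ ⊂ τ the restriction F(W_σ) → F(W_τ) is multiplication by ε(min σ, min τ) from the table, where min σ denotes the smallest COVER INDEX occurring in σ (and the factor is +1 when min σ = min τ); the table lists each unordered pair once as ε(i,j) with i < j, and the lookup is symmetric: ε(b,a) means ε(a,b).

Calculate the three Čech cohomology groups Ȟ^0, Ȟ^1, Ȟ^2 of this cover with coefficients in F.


Ȟ^0 ≅ 0, Ȟ^1 ≅ Z ⊕ Z/2 and Ȟ^2 ≅ 0

nerve simplices:
  W12={v} W14={r} W15={t} W16={q} W23={s} W34={u} W56={w,x}
C dims 6,7; δ0: rk 6, SNF 1^5·2
degree 0: 6−6−0 = 0 → Ȟ^0 ≅ 0
degree 1: 7−0−6 = 1 plus torsion [2] → Ȟ^1 ≅ Z ⊕ Z/2
degree 2: 0−0−0 = 0 → Ȟ^2 ≅ 0


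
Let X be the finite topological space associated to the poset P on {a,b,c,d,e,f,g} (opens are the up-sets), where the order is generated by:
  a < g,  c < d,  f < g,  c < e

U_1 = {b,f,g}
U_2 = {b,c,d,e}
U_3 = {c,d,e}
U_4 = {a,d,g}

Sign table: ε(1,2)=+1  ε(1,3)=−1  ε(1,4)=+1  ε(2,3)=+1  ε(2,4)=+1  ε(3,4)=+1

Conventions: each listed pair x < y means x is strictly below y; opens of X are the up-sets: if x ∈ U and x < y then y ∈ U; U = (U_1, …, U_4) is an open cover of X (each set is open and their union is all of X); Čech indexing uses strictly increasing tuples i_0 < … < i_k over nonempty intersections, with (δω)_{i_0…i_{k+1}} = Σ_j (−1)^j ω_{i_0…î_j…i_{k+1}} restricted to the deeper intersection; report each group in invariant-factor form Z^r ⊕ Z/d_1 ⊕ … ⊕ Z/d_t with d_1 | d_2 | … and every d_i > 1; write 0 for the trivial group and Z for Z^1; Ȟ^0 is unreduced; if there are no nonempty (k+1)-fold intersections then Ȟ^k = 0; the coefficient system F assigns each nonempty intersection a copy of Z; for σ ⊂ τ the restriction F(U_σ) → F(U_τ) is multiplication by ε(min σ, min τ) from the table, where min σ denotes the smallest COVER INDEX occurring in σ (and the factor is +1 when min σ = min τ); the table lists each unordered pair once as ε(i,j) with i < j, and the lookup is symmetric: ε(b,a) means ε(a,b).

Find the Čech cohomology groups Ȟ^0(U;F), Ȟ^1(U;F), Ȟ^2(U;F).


Ȟ^0(U;F) ≅ Z, Ȟ^1(U;F) ≅ Z and Ȟ^2(U;F) ≅ 0

nonempty overlaps:
  U12={b} U14={g} U23={c,d,e} U24={d} U34={d}
  U234={d}
C dims 4,5,1; δ0: rk 3, SNF 1^3; δ1: rk 1, SNF 1^1
degree 0: 4−3−0 = 1 → Ȟ^0 ≅ Z
degree 1: 5−1−3 = 1 → Ȟ^1 ≅ Z
degree 2: 1−0−1 = 0 → Ȟ^2 ≅ 0


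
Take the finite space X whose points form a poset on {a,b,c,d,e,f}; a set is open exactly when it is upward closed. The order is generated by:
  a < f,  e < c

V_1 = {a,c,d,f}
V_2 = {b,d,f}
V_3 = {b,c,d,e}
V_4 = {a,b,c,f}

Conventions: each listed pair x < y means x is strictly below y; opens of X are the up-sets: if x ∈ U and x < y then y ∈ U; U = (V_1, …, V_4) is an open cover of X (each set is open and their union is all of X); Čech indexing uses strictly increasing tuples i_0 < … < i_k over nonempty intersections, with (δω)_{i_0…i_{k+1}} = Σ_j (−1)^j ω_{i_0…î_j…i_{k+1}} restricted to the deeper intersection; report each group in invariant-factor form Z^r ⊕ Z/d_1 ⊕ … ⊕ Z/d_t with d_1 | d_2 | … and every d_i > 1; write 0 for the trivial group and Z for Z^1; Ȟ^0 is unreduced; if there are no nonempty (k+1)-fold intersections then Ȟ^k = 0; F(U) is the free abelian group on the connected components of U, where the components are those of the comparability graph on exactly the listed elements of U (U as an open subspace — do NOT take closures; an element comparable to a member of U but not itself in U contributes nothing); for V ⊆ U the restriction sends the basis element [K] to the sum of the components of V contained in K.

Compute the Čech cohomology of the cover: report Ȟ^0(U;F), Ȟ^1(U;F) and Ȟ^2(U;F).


Ȟ^0 ≅ Z^4; Ȟ^1 ≅ 0; Ȟ^2 ≅ 0

nonempty overlaps:
  V12={d,f} V13={c,d} V14={a,c,f} V23={b,d} V24={b,f} V34={b,c}
  V123={d} V124={f} V134={c} V234={b}
components per intersection:
  V1: {a,f} {c} {d}
  V2: {b} {d} {f}
  V3: {b} {c,e} {d}
  V4: {a,f} {b} {c}
  V12: {d} {f}
  V13: {c} {d}
  V14: {a,f} {c}
  V23: {b} {d}
  V24: {b} {f}
  V34: {b} {c}
  V123: {d}
  V124: {f}
  V134: {c}
  V234: {b}
C dims 12,12,4; δ0: rk 8, SNF 1^8; δ1: rk 4, SNF 1^4
degree 0: 12−8−0 = 4 → Ȟ^0 ≅ Z^4
degree 1: 12−4−8 = 0 → Ȟ^1 ≅ 0
degree 2: 4−0−4 = 0 → Ȟ^2 ≅ 0


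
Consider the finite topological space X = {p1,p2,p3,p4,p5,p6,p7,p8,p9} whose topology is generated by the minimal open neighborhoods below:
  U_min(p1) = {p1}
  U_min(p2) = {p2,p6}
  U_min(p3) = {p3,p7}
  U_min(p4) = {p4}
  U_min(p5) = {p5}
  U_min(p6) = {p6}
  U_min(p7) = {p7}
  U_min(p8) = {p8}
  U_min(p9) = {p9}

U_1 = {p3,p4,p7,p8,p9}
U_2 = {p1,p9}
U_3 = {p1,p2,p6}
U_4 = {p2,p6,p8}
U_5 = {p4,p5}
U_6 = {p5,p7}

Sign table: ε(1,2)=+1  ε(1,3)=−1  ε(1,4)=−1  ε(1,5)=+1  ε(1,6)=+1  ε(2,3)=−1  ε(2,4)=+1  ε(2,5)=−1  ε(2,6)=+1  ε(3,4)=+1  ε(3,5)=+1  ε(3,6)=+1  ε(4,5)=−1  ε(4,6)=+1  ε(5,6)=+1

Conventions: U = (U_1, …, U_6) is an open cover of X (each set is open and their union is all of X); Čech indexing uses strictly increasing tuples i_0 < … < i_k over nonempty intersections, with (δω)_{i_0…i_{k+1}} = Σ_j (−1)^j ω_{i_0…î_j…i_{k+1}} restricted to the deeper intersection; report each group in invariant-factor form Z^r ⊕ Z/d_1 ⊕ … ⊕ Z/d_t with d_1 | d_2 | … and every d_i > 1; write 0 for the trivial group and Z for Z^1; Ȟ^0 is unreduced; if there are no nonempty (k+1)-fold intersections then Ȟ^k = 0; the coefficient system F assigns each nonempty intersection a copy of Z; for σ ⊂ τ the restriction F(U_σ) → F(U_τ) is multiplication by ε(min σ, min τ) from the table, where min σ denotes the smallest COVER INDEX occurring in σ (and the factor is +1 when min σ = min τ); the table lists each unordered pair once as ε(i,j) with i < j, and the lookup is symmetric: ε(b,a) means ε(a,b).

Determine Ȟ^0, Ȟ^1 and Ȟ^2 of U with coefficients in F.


Ȟ^0 = Z,  Ȟ^1 = Z^2,  Ȟ^2 = 0

cover nerve:
  U12={p9} U14={p8} U15={p4} U16={p7} U23={p1} U34={p2,p6} U56={p5}
C dims 6,7; δ0: rk 5, SNF 1^5
Ȟ^0: (6−5)−0=1 ⇒ Z
Ȟ^1: (7−0)−5=2 ⇒ Z^2
Ȟ^2: (0−0)−0=0 ⇒ 0
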